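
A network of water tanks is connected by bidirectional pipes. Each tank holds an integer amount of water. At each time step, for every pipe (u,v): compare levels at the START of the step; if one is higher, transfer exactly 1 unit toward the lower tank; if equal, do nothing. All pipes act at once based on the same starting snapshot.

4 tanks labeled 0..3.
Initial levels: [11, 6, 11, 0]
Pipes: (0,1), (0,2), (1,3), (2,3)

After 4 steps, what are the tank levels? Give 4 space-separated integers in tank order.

Answer: 7 7 7 7

Derivation:
Step 1: flows [0->1,0=2,1->3,2->3] -> levels [10 6 10 2]
Step 2: flows [0->1,0=2,1->3,2->3] -> levels [9 6 9 4]
Step 3: flows [0->1,0=2,1->3,2->3] -> levels [8 6 8 6]
Step 4: flows [0->1,0=2,1=3,2->3] -> levels [7 7 7 7]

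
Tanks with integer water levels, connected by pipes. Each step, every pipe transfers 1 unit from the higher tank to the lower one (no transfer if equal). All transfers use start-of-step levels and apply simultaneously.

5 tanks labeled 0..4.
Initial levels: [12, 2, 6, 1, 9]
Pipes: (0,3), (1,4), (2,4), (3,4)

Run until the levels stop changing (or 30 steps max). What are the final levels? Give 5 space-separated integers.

Step 1: flows [0->3,4->1,4->2,4->3] -> levels [11 3 7 3 6]
Step 2: flows [0->3,4->1,2->4,4->3] -> levels [10 4 6 5 5]
Step 3: flows [0->3,4->1,2->4,3=4] -> levels [9 5 5 6 5]
Step 4: flows [0->3,1=4,2=4,3->4] -> levels [8 5 5 6 6]
Step 5: flows [0->3,4->1,4->2,3=4] -> levels [7 6 6 7 4]
Step 6: flows [0=3,1->4,2->4,3->4] -> levels [7 5 5 6 7]
Step 7: flows [0->3,4->1,4->2,4->3] -> levels [6 6 6 8 4]
Step 8: flows [3->0,1->4,2->4,3->4] -> levels [7 5 5 6 7]
  -> period-2 cycle: step 8 state = step 6 state; never stabilizes
  -> state at step 30: (30-6) mod 2 = 0, same as step 6 -> [7 5 5 6 7]

Answer: 7 5 5 6 7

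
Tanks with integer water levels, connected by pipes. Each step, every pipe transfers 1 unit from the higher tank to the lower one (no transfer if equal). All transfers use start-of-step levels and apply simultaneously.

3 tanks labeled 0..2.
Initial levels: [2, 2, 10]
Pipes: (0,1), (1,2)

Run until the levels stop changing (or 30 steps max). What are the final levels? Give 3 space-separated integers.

Answer: 5 4 5

Derivation:
Step 1: flows [0=1,2->1] -> levels [2 3 9]
Step 2: flows [1->0,2->1] -> levels [3 3 8]
Step 3: flows [0=1,2->1] -> levels [3 4 7]
Step 4: flows [1->0,2->1] -> levels [4 4 6]
Step 5: flows [0=1,2->1] -> levels [4 5 5]
Step 6: flows [1->0,1=2] -> levels [5 4 5]
Step 7: flows [0->1,2->1] -> levels [4 6 4]
Step 8: flows [1->0,1->2] -> levels [5 4 5]
  -> period-2 cycle: step 8 state = step 6 state; never stabilizes
  -> state at step 30: (30-6) mod 2 = 0, same as step 6 -> [5 4 5]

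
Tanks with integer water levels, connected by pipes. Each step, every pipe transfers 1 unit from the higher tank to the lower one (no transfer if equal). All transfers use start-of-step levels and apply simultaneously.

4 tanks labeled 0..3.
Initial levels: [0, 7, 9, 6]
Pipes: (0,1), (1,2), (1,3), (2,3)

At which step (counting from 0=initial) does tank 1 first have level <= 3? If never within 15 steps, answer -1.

Answer: -1

Derivation:
Step 1: flows [1->0,2->1,1->3,2->3] -> levels [1 6 7 8]
Step 2: flows [1->0,2->1,3->1,3->2] -> levels [2 7 7 6]
Step 3: flows [1->0,1=2,1->3,2->3] -> levels [3 5 6 8]
Step 4: flows [1->0,2->1,3->1,3->2] -> levels [4 6 6 6]
Step 5: flows [1->0,1=2,1=3,2=3] -> levels [5 5 6 6]
Step 6: flows [0=1,2->1,3->1,2=3] -> levels [5 7 5 5]
Step 7: flows [1->0,1->2,1->3,2=3] -> levels [6 4 6 6]
Step 8: flows [0->1,2->1,3->1,2=3] -> levels [5 7 5 5]
  -> period-2 cycle (repeats step 6); tank 1 never drops to <=3
Tank 1 never reaches <=3 within 15 steps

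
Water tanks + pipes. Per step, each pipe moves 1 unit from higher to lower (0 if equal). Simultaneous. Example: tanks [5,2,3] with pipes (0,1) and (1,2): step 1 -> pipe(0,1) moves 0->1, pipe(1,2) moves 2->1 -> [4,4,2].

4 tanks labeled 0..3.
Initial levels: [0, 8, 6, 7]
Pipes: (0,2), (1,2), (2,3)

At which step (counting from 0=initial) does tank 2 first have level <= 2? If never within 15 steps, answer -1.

Answer: -1

Derivation:
Step 1: flows [2->0,1->2,3->2] -> levels [1 7 7 6]
Step 2: flows [2->0,1=2,2->3] -> levels [2 7 5 7]
Step 3: flows [2->0,1->2,3->2] -> levels [3 6 6 6]
Step 4: flows [2->0,1=2,2=3] -> levels [4 6 5 6]
Step 5: flows [2->0,1->2,3->2] -> levels [5 5 6 5]
Step 6: flows [2->0,2->1,2->3] -> levels [6 6 3 6]
Step 7: flows [0->2,1->2,3->2] -> levels [5 5 6 5]
  -> period-2 cycle (repeats step 5); tank 2 never drops to <=2
Tank 2 never reaches <=2 within 15 steps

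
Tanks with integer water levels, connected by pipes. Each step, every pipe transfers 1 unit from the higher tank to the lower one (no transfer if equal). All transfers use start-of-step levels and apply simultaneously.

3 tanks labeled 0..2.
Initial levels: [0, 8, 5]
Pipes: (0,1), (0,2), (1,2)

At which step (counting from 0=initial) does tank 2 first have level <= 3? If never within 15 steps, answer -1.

Step 1: flows [1->0,2->0,1->2] -> levels [2 6 5]
Step 2: flows [1->0,2->0,1->2] -> levels [4 4 5]
Step 3: flows [0=1,2->0,2->1] -> levels [5 5 3]
Tank 2 first reaches <=3 at step 3

Answer: 3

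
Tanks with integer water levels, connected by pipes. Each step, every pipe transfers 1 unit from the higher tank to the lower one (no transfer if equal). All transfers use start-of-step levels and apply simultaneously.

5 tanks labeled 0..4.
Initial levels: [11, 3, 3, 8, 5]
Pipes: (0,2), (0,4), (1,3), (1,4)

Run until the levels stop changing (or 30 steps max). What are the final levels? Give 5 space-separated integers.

Step 1: flows [0->2,0->4,3->1,4->1] -> levels [9 5 4 7 5]
Step 2: flows [0->2,0->4,3->1,1=4] -> levels [7 6 5 6 6]
Step 3: flows [0->2,0->4,1=3,1=4] -> levels [5 6 6 6 7]
Step 4: flows [2->0,4->0,1=3,4->1] -> levels [7 7 5 6 5]
Step 5: flows [0->2,0->4,1->3,1->4] -> levels [5 5 6 7 7]
Step 6: flows [2->0,4->0,3->1,4->1] -> levels [7 7 5 6 5]
  -> period-2 cycle: step 6 state = step 4 state; never stabilizes
  -> state at step 30: (30-4) mod 2 = 0, same as step 4 -> [7 7 5 6 5]

Answer: 7 7 5 6 5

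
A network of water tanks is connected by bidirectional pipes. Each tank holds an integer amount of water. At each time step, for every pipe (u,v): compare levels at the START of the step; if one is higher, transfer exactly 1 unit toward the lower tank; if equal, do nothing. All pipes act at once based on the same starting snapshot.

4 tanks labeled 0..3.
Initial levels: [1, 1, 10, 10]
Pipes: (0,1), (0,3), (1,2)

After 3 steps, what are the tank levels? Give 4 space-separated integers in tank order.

Step 1: flows [0=1,3->0,2->1] -> levels [2 2 9 9]
Step 2: flows [0=1,3->0,2->1] -> levels [3 3 8 8]
Step 3: flows [0=1,3->0,2->1] -> levels [4 4 7 7]

Answer: 4 4 7 7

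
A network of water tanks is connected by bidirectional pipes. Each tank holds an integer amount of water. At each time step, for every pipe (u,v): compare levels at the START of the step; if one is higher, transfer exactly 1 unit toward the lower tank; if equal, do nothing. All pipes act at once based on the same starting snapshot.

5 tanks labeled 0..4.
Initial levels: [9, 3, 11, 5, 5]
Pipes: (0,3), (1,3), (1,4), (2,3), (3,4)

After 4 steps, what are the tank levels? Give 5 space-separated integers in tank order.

Step 1: flows [0->3,3->1,4->1,2->3,3=4] -> levels [8 5 10 6 4]
Step 2: flows [0->3,3->1,1->4,2->3,3->4] -> levels [7 5 9 6 6]
Step 3: flows [0->3,3->1,4->1,2->3,3=4] -> levels [6 7 8 7 5]
Step 4: flows [3->0,1=3,1->4,2->3,3->4] -> levels [7 6 7 6 7]

Answer: 7 6 7 6 7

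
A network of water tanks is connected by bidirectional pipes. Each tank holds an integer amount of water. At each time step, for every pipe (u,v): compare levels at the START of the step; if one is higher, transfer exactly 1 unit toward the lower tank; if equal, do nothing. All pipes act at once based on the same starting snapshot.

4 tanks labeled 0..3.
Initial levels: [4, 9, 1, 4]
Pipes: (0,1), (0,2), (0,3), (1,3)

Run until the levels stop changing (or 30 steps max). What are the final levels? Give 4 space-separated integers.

Answer: 6 4 4 4

Derivation:
Step 1: flows [1->0,0->2,0=3,1->3] -> levels [4 7 2 5]
Step 2: flows [1->0,0->2,3->0,1->3] -> levels [5 5 3 5]
Step 3: flows [0=1,0->2,0=3,1=3] -> levels [4 5 4 5]
Step 4: flows [1->0,0=2,3->0,1=3] -> levels [6 4 4 4]
Step 5: flows [0->1,0->2,0->3,1=3] -> levels [3 5 5 5]
Step 6: flows [1->0,2->0,3->0,1=3] -> levels [6 4 4 4]
  -> period-2 cycle: step 6 state = step 4 state; never stabilizes
  -> state at step 30: (30-4) mod 2 = 0, same as step 4 -> [6 4 4 4]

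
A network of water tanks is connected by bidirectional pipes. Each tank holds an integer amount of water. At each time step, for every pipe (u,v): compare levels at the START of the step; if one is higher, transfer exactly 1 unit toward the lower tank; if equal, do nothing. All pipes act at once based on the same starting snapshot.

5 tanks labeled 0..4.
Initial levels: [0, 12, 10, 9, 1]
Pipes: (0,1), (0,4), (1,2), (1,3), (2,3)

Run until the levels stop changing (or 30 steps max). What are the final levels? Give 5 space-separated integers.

Step 1: flows [1->0,4->0,1->2,1->3,2->3] -> levels [2 9 10 11 0]
Step 2: flows [1->0,0->4,2->1,3->1,3->2] -> levels [2 10 10 9 1]
Step 3: flows [1->0,0->4,1=2,1->3,2->3] -> levels [2 8 9 11 2]
Step 4: flows [1->0,0=4,2->1,3->1,3->2] -> levels [3 9 9 9 2]
Step 5: flows [1->0,0->4,1=2,1=3,2=3] -> levels [3 8 9 9 3]
Step 6: flows [1->0,0=4,2->1,3->1,2=3] -> levels [4 9 8 8 3]
Step 7: flows [1->0,0->4,1->2,1->3,2=3] -> levels [4 6 9 9 4]
Step 8: flows [1->0,0=4,2->1,3->1,2=3] -> levels [5 7 8 8 4]
Step 9: flows [1->0,0->4,2->1,3->1,2=3] -> levels [5 8 7 7 5]
Step 10: flows [1->0,0=4,1->2,1->3,2=3] -> levels [6 5 8 8 5]
Step 11: flows [0->1,0->4,2->1,3->1,2=3] -> levels [4 8 7 7 6]
Step 12: flows [1->0,4->0,1->2,1->3,2=3] -> levels [6 5 8 8 5]
  -> period-2 cycle: step 12 state = step 10 state; never stabilizes
  -> state at step 30: (30-10) mod 2 = 0, same as step 10 -> [6 5 8 8 5]

Answer: 6 5 8 8 5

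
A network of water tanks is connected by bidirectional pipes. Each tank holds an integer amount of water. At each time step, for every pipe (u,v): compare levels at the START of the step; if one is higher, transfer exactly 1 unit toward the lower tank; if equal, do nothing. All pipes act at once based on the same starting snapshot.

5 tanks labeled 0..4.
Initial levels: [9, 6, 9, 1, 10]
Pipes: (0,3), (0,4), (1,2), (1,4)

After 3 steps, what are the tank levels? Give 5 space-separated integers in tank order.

Answer: 7 9 8 4 7

Derivation:
Step 1: flows [0->3,4->0,2->1,4->1] -> levels [9 8 8 2 8]
Step 2: flows [0->3,0->4,1=2,1=4] -> levels [7 8 8 3 9]
Step 3: flows [0->3,4->0,1=2,4->1] -> levels [7 9 8 4 7]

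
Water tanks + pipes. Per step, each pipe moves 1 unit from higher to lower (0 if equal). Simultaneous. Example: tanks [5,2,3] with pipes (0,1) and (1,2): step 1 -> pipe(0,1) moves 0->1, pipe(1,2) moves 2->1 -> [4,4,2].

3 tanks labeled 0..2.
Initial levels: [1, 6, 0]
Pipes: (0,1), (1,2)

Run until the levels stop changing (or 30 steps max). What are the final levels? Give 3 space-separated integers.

Step 1: flows [1->0,1->2] -> levels [2 4 1]
Step 2: flows [1->0,1->2] -> levels [3 2 2]
Step 3: flows [0->1,1=2] -> levels [2 3 2]
Step 4: flows [1->0,1->2] -> levels [3 1 3]
Step 5: flows [0->1,2->1] -> levels [2 3 2]
  -> period-2 cycle: step 5 state = step 3 state; never stabilizes
  -> state at step 30: (30-3) mod 2 = 1, same as step 4 -> [3 1 3]

Answer: 3 1 3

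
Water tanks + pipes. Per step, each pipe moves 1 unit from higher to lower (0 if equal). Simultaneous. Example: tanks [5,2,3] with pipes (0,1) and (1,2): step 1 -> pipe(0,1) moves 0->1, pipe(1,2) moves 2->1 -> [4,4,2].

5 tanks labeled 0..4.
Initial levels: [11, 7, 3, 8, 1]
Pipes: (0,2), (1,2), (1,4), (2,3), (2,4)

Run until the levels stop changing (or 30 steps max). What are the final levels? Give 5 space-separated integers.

Answer: 7 5 8 5 5

Derivation:
Step 1: flows [0->2,1->2,1->4,3->2,2->4] -> levels [10 5 5 7 3]
Step 2: flows [0->2,1=2,1->4,3->2,2->4] -> levels [9 4 6 6 5]
Step 3: flows [0->2,2->1,4->1,2=3,2->4] -> levels [8 6 5 6 5]
Step 4: flows [0->2,1->2,1->4,3->2,2=4] -> levels [7 4 8 5 6]
Step 5: flows [2->0,2->1,4->1,2->3,2->4] -> levels [8 6 4 6 6]
Step 6: flows [0->2,1->2,1=4,3->2,4->2] -> levels [7 5 8 5 5]
Step 7: flows [2->0,2->1,1=4,2->3,2->4] -> levels [8 6 4 6 6]
  -> period-2 cycle: step 7 state = step 5 state; never stabilizes
  -> state at step 30: (30-5) mod 2 = 1, same as step 6 -> [7 5 8 5 5]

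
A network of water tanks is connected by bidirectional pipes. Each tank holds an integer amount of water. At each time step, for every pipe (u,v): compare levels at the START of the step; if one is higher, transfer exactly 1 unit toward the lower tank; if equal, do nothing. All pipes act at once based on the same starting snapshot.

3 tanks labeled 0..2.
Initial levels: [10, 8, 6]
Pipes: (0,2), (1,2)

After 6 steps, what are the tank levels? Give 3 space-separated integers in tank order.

Step 1: flows [0->2,1->2] -> levels [9 7 8]
Step 2: flows [0->2,2->1] -> levels [8 8 8]
Step 3: flows [0=2,1=2] -> levels [8 8 8]
  -> stable; steps 4..6 unchanged -> [8 8 8]

Answer: 8 8 8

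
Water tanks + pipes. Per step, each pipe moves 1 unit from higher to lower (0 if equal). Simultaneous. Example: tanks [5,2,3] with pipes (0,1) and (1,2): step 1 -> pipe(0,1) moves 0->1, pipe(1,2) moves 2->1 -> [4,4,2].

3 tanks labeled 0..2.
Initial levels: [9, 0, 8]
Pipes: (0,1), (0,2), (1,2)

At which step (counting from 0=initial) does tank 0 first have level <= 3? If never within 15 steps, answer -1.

Answer: -1

Derivation:
Step 1: flows [0->1,0->2,2->1] -> levels [7 2 8]
Step 2: flows [0->1,2->0,2->1] -> levels [7 4 6]
Step 3: flows [0->1,0->2,2->1] -> levels [5 6 6]
Step 4: flows [1->0,2->0,1=2] -> levels [7 5 5]
Step 5: flows [0->1,0->2,1=2] -> levels [5 6 6]
  -> period-2 cycle (repeats step 3); tank 0 never drops to <=3
Tank 0 never reaches <=3 within 15 steps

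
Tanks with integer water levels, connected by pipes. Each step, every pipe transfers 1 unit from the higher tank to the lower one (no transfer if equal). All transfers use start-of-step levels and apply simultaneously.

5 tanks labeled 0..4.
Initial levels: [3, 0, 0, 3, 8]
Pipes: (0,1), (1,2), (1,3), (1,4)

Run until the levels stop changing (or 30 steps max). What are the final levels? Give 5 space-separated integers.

Step 1: flows [0->1,1=2,3->1,4->1] -> levels [2 3 0 2 7]
Step 2: flows [1->0,1->2,1->3,4->1] -> levels [3 1 1 3 6]
Step 3: flows [0->1,1=2,3->1,4->1] -> levels [2 4 1 2 5]
Step 4: flows [1->0,1->2,1->3,4->1] -> levels [3 2 2 3 4]
Step 5: flows [0->1,1=2,3->1,4->1] -> levels [2 5 2 2 3]
Step 6: flows [1->0,1->2,1->3,1->4] -> levels [3 1 3 3 4]
Step 7: flows [0->1,2->1,3->1,4->1] -> levels [2 5 2 2 3]
  -> period-2 cycle: step 7 state = step 5 state; never stabilizes
  -> state at step 30: (30-5) mod 2 = 1, same as step 6 -> [3 1 3 3 4]

Answer: 3 1 3 3 4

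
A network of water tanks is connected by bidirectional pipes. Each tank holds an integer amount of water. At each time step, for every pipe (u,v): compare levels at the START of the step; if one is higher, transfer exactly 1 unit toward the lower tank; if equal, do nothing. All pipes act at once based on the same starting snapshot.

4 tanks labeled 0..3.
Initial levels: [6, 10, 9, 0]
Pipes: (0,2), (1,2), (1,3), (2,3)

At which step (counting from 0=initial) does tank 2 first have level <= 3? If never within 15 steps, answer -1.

Step 1: flows [2->0,1->2,1->3,2->3] -> levels [7 8 8 2]
Step 2: flows [2->0,1=2,1->3,2->3] -> levels [8 7 6 4]
Step 3: flows [0->2,1->2,1->3,2->3] -> levels [7 5 7 6]
Step 4: flows [0=2,2->1,3->1,2->3] -> levels [7 7 5 6]
Step 5: flows [0->2,1->2,1->3,3->2] -> levels [6 5 8 6]
Step 6: flows [2->0,2->1,3->1,2->3] -> levels [7 7 5 6]
  -> period-2 cycle (repeats step 4); tank 2 never drops to <=3
Tank 2 never reaches <=3 within 15 steps

Answer: -1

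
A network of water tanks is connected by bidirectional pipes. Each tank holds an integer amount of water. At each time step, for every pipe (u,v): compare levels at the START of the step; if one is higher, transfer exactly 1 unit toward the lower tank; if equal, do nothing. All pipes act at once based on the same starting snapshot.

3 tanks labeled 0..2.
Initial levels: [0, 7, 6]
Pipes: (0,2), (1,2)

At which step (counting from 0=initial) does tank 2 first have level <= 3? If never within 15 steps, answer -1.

Answer: 6

Derivation:
Step 1: flows [2->0,1->2] -> levels [1 6 6]
Step 2: flows [2->0,1=2] -> levels [2 6 5]
Step 3: flows [2->0,1->2] -> levels [3 5 5]
Step 4: flows [2->0,1=2] -> levels [4 5 4]
Step 5: flows [0=2,1->2] -> levels [4 4 5]
Step 6: flows [2->0,2->1] -> levels [5 5 3]
Tank 2 first reaches <=3 at step 6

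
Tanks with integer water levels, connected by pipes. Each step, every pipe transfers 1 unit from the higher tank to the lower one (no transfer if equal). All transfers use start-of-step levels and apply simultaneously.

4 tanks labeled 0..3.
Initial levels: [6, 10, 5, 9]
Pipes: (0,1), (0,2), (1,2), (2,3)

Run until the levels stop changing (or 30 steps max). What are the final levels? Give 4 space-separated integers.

Step 1: flows [1->0,0->2,1->2,3->2] -> levels [6 8 8 8]
Step 2: flows [1->0,2->0,1=2,2=3] -> levels [8 7 7 8]
Step 3: flows [0->1,0->2,1=2,3->2] -> levels [6 8 9 7]
Step 4: flows [1->0,2->0,2->1,2->3] -> levels [8 8 6 8]
Step 5: flows [0=1,0->2,1->2,3->2] -> levels [7 7 9 7]
Step 6: flows [0=1,2->0,2->1,2->3] -> levels [8 8 6 8]
  -> period-2 cycle: step 6 state = step 4 state; never stabilizes
  -> state at step 30: (30-4) mod 2 = 0, same as step 4 -> [8 8 6 8]

Answer: 8 8 6 8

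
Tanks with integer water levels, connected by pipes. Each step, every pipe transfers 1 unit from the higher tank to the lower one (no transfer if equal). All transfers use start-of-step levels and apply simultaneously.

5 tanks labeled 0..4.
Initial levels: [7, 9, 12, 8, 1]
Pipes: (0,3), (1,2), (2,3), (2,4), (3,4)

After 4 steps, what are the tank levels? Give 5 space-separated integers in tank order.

Step 1: flows [3->0,2->1,2->3,2->4,3->4] -> levels [8 10 9 7 3]
Step 2: flows [0->3,1->2,2->3,2->4,3->4] -> levels [7 9 8 8 5]
Step 3: flows [3->0,1->2,2=3,2->4,3->4] -> levels [8 8 8 6 7]
Step 4: flows [0->3,1=2,2->3,2->4,4->3] -> levels [7 8 6 9 7]

Answer: 7 8 6 9 7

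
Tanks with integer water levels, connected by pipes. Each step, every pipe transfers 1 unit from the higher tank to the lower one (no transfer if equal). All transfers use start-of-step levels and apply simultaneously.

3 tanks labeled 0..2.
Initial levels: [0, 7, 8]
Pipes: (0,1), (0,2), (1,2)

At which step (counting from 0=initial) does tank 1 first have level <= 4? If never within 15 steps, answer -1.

Answer: -1

Derivation:
Step 1: flows [1->0,2->0,2->1] -> levels [2 7 6]
Step 2: flows [1->0,2->0,1->2] -> levels [4 5 6]
Step 3: flows [1->0,2->0,2->1] -> levels [6 5 4]
Step 4: flows [0->1,0->2,1->2] -> levels [4 5 6]
  -> period-2 cycle (repeats step 2); tank 1 never drops to <=4
Tank 1 never reaches <=4 within 15 steps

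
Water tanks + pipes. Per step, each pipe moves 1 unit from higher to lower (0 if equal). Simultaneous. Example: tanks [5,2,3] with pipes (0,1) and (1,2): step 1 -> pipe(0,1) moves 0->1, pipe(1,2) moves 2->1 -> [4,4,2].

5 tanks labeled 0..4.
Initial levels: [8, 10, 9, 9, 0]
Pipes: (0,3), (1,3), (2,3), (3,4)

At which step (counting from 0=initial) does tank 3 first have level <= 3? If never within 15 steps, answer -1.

Step 1: flows [3->0,1->3,2=3,3->4] -> levels [9 9 9 8 1]
Step 2: flows [0->3,1->3,2->3,3->4] -> levels [8 8 8 10 2]
Step 3: flows [3->0,3->1,3->2,3->4] -> levels [9 9 9 6 3]
Step 4: flows [0->3,1->3,2->3,3->4] -> levels [8 8 8 8 4]
Step 5: flows [0=3,1=3,2=3,3->4] -> levels [8 8 8 7 5]
Step 6: flows [0->3,1->3,2->3,3->4] -> levels [7 7 7 9 6]
Step 7: flows [3->0,3->1,3->2,3->4] -> levels [8 8 8 5 7]
Step 8: flows [0->3,1->3,2->3,4->3] -> levels [7 7 7 9 6]
  -> period-2 cycle (repeats step 6); tank 3 never drops to <=3
Tank 3 never reaches <=3 within 15 steps

Answer: -1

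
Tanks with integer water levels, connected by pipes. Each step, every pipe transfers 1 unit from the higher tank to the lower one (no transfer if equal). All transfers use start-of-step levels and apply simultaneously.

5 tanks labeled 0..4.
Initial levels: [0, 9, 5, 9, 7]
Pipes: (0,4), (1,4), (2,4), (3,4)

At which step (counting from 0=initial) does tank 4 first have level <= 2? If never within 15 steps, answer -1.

Answer: -1

Derivation:
Step 1: flows [4->0,1->4,4->2,3->4] -> levels [1 8 6 8 7]
Step 2: flows [4->0,1->4,4->2,3->4] -> levels [2 7 7 7 7]
Step 3: flows [4->0,1=4,2=4,3=4] -> levels [3 7 7 7 6]
Step 4: flows [4->0,1->4,2->4,3->4] -> levels [4 6 6 6 8]
Step 5: flows [4->0,4->1,4->2,4->3] -> levels [5 7 7 7 4]
Step 6: flows [0->4,1->4,2->4,3->4] -> levels [4 6 6 6 8]
  -> period-2 cycle (repeats step 4); tank 4 never drops to <=2
Tank 4 never reaches <=2 within 15 steps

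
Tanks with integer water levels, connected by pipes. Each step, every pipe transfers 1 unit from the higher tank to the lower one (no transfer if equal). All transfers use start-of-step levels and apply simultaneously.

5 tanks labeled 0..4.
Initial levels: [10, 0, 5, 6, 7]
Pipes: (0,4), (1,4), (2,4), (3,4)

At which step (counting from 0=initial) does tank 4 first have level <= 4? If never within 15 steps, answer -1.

Answer: 5

Derivation:
Step 1: flows [0->4,4->1,4->2,4->3] -> levels [9 1 6 7 5]
Step 2: flows [0->4,4->1,2->4,3->4] -> levels [8 2 5 6 7]
Step 3: flows [0->4,4->1,4->2,4->3] -> levels [7 3 6 7 5]
Step 4: flows [0->4,4->1,2->4,3->4] -> levels [6 4 5 6 7]
Step 5: flows [4->0,4->1,4->2,4->3] -> levels [7 5 6 7 3]
Tank 4 first reaches <=4 at step 5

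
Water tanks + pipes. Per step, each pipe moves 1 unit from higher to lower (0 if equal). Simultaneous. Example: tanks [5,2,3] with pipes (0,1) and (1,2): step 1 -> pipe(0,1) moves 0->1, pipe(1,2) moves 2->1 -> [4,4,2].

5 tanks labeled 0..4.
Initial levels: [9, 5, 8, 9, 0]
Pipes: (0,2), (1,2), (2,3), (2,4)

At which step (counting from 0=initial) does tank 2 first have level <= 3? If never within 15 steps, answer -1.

Answer: -1

Derivation:
Step 1: flows [0->2,2->1,3->2,2->4] -> levels [8 6 8 8 1]
Step 2: flows [0=2,2->1,2=3,2->4] -> levels [8 7 6 8 2]
Step 3: flows [0->2,1->2,3->2,2->4] -> levels [7 6 8 7 3]
Step 4: flows [2->0,2->1,2->3,2->4] -> levels [8 7 4 8 4]
Step 5: flows [0->2,1->2,3->2,2=4] -> levels [7 6 7 7 4]
Step 6: flows [0=2,2->1,2=3,2->4] -> levels [7 7 5 7 5]
Step 7: flows [0->2,1->2,3->2,2=4] -> levels [6 6 8 6 5]
Step 8: flows [2->0,2->1,2->3,2->4] -> levels [7 7 4 7 6]
Step 9: flows [0->2,1->2,3->2,4->2] -> levels [6 6 8 6 5]
  -> period-2 cycle (repeats step 7); tank 2 never drops to <=3
Tank 2 never reaches <=3 within 15 steps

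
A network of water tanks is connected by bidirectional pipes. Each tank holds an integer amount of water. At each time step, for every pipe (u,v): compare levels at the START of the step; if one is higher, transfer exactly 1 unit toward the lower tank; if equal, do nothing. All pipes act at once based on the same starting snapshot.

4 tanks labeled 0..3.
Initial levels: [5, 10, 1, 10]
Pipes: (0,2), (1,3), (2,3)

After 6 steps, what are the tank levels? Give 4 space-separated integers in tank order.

Step 1: flows [0->2,1=3,3->2] -> levels [4 10 3 9]
Step 2: flows [0->2,1->3,3->2] -> levels [3 9 5 9]
Step 3: flows [2->0,1=3,3->2] -> levels [4 9 5 8]
Step 4: flows [2->0,1->3,3->2] -> levels [5 8 5 8]
Step 5: flows [0=2,1=3,3->2] -> levels [5 8 6 7]
Step 6: flows [2->0,1->3,3->2] -> levels [6 7 6 7]

Answer: 6 7 6 7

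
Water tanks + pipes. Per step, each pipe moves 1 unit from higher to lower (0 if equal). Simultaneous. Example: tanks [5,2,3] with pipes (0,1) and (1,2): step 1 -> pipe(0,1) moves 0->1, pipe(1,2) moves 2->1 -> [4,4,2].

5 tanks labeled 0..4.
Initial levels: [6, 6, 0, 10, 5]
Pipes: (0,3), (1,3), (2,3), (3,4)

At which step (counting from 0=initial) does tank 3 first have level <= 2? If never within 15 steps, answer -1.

Answer: -1

Derivation:
Step 1: flows [3->0,3->1,3->2,3->4] -> levels [7 7 1 6 6]
Step 2: flows [0->3,1->3,3->2,3=4] -> levels [6 6 2 7 6]
Step 3: flows [3->0,3->1,3->2,3->4] -> levels [7 7 3 3 7]
Step 4: flows [0->3,1->3,2=3,4->3] -> levels [6 6 3 6 6]
Step 5: flows [0=3,1=3,3->2,3=4] -> levels [6 6 4 5 6]
Step 6: flows [0->3,1->3,3->2,4->3] -> levels [5 5 5 7 5]
Step 7: flows [3->0,3->1,3->2,3->4] -> levels [6 6 6 3 6]
Step 8: flows [0->3,1->3,2->3,4->3] -> levels [5 5 5 7 5]
  -> period-2 cycle (repeats step 6); tank 3 never drops to <=2
Tank 3 never reaches <=2 within 15 steps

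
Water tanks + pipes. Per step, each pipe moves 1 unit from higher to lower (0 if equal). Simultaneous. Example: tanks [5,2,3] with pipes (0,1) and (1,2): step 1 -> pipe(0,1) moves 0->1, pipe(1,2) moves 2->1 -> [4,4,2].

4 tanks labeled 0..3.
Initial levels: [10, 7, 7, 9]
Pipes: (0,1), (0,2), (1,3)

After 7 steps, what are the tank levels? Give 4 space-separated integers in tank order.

Answer: 7 9 9 8

Derivation:
Step 1: flows [0->1,0->2,3->1] -> levels [8 9 8 8]
Step 2: flows [1->0,0=2,1->3] -> levels [9 7 8 9]
Step 3: flows [0->1,0->2,3->1] -> levels [7 9 9 8]
Step 4: flows [1->0,2->0,1->3] -> levels [9 7 8 9]
  -> period-2 cycle: step 4 state = step 2 state
  -> state at step 7: (7-2) mod 2 = 1, same as step 3 -> [7 9 9 8]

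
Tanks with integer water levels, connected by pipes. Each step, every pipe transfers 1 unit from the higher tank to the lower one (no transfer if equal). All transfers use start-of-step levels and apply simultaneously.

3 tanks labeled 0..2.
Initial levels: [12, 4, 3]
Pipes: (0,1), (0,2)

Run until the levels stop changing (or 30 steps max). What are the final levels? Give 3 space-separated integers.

Step 1: flows [0->1,0->2] -> levels [10 5 4]
Step 2: flows [0->1,0->2] -> levels [8 6 5]
Step 3: flows [0->1,0->2] -> levels [6 7 6]
Step 4: flows [1->0,0=2] -> levels [7 6 6]
Step 5: flows [0->1,0->2] -> levels [5 7 7]
Step 6: flows [1->0,2->0] -> levels [7 6 6]
  -> period-2 cycle: step 6 state = step 4 state; never stabilizes
  -> state at step 30: (30-4) mod 2 = 0, same as step 4 -> [7 6 6]

Answer: 7 6 6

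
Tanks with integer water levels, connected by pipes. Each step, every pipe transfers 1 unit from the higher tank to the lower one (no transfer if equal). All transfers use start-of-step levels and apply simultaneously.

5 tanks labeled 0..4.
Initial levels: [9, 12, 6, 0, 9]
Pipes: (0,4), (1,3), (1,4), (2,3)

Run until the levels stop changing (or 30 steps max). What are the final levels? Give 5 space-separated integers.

Step 1: flows [0=4,1->3,1->4,2->3] -> levels [9 10 5 2 10]
Step 2: flows [4->0,1->3,1=4,2->3] -> levels [10 9 4 4 9]
Step 3: flows [0->4,1->3,1=4,2=3] -> levels [9 8 4 5 10]
Step 4: flows [4->0,1->3,4->1,3->2] -> levels [10 8 5 5 8]
Step 5: flows [0->4,1->3,1=4,2=3] -> levels [9 7 5 6 9]
Step 6: flows [0=4,1->3,4->1,3->2] -> levels [9 7 6 6 8]
Step 7: flows [0->4,1->3,4->1,2=3] -> levels [8 7 6 7 8]
Step 8: flows [0=4,1=3,4->1,3->2] -> levels [8 8 7 6 7]
Step 9: flows [0->4,1->3,1->4,2->3] -> levels [7 6 6 8 9]
Step 10: flows [4->0,3->1,4->1,3->2] -> levels [8 8 7 6 7]
  -> period-2 cycle: step 10 state = step 8 state; never stabilizes
  -> state at step 30: (30-8) mod 2 = 0, same as step 8 -> [8 8 7 6 7]

Answer: 8 8 7 6 7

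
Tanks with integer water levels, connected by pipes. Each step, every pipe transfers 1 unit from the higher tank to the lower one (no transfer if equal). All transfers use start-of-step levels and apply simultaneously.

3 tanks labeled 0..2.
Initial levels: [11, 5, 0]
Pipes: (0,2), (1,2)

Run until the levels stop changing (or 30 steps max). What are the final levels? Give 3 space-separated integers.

Step 1: flows [0->2,1->2] -> levels [10 4 2]
Step 2: flows [0->2,1->2] -> levels [9 3 4]
Step 3: flows [0->2,2->1] -> levels [8 4 4]
Step 4: flows [0->2,1=2] -> levels [7 4 5]
Step 5: flows [0->2,2->1] -> levels [6 5 5]
Step 6: flows [0->2,1=2] -> levels [5 5 6]
Step 7: flows [2->0,2->1] -> levels [6 6 4]
Step 8: flows [0->2,1->2] -> levels [5 5 6]
  -> period-2 cycle: step 8 state = step 6 state; never stabilizes
  -> state at step 30: (30-6) mod 2 = 0, same as step 6 -> [5 5 6]

Answer: 5 5 6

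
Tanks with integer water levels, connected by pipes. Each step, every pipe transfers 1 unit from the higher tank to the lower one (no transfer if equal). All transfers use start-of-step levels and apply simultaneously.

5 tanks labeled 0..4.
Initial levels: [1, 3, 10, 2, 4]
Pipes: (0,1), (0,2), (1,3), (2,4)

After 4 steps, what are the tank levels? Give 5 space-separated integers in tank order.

Answer: 4 4 5 2 5

Derivation:
Step 1: flows [1->0,2->0,1->3,2->4] -> levels [3 1 8 3 5]
Step 2: flows [0->1,2->0,3->1,2->4] -> levels [3 3 6 2 6]
Step 3: flows [0=1,2->0,1->3,2=4] -> levels [4 2 5 3 6]
Step 4: flows [0->1,2->0,3->1,4->2] -> levels [4 4 5 2 5]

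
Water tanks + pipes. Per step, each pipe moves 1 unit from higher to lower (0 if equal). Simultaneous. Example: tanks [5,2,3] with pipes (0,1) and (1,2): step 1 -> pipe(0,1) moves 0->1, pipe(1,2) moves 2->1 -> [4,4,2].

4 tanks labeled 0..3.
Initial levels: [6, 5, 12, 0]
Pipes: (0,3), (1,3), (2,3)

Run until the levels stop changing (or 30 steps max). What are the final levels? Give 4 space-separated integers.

Answer: 6 6 6 5

Derivation:
Step 1: flows [0->3,1->3,2->3] -> levels [5 4 11 3]
Step 2: flows [0->3,1->3,2->3] -> levels [4 3 10 6]
Step 3: flows [3->0,3->1,2->3] -> levels [5 4 9 5]
Step 4: flows [0=3,3->1,2->3] -> levels [5 5 8 5]
Step 5: flows [0=3,1=3,2->3] -> levels [5 5 7 6]
Step 6: flows [3->0,3->1,2->3] -> levels [6 6 6 5]
Step 7: flows [0->3,1->3,2->3] -> levels [5 5 5 8]
Step 8: flows [3->0,3->1,3->2] -> levels [6 6 6 5]
  -> period-2 cycle: step 8 state = step 6 state; never stabilizes
  -> state at step 30: (30-6) mod 2 = 0, same as step 6 -> [6 6 6 5]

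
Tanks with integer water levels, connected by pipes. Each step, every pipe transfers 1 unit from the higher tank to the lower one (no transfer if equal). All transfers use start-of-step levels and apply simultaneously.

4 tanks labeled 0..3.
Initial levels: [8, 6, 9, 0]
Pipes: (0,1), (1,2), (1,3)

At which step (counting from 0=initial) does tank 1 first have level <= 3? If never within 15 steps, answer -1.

Answer: -1

Derivation:
Step 1: flows [0->1,2->1,1->3] -> levels [7 7 8 1]
Step 2: flows [0=1,2->1,1->3] -> levels [7 7 7 2]
Step 3: flows [0=1,1=2,1->3] -> levels [7 6 7 3]
Step 4: flows [0->1,2->1,1->3] -> levels [6 7 6 4]
Step 5: flows [1->0,1->2,1->3] -> levels [7 4 7 5]
Step 6: flows [0->1,2->1,3->1] -> levels [6 7 6 4]
  -> period-2 cycle (repeats step 4); tank 1 never drops to <=3
Tank 1 never reaches <=3 within 15 steps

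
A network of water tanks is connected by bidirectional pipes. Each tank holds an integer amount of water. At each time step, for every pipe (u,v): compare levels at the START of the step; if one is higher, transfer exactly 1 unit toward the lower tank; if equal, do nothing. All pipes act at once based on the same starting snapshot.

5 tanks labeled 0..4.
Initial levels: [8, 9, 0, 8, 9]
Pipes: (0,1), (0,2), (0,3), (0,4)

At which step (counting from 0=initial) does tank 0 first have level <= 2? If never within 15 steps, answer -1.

Step 1: flows [1->0,0->2,0=3,4->0] -> levels [9 8 1 8 8]
Step 2: flows [0->1,0->2,0->3,0->4] -> levels [5 9 2 9 9]
Step 3: flows [1->0,0->2,3->0,4->0] -> levels [7 8 3 8 8]
Step 4: flows [1->0,0->2,3->0,4->0] -> levels [9 7 4 7 7]
Step 5: flows [0->1,0->2,0->3,0->4] -> levels [5 8 5 8 8]
Step 6: flows [1->0,0=2,3->0,4->0] -> levels [8 7 5 7 7]
Step 7: flows [0->1,0->2,0->3,0->4] -> levels [4 8 6 8 8]
Step 8: flows [1->0,2->0,3->0,4->0] -> levels [8 7 5 7 7]
  -> period-2 cycle (repeats step 6); tank 0 never drops to <=2
Tank 0 never reaches <=2 within 15 steps

Answer: -1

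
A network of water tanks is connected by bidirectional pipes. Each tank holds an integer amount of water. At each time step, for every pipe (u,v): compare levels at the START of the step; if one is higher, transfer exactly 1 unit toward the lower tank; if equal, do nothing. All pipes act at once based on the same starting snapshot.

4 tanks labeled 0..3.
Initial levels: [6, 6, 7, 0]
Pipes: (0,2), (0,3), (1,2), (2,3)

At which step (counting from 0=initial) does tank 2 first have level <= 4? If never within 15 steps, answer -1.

Step 1: flows [2->0,0->3,2->1,2->3] -> levels [6 7 4 2]
Tank 2 first reaches <=4 at step 1

Answer: 1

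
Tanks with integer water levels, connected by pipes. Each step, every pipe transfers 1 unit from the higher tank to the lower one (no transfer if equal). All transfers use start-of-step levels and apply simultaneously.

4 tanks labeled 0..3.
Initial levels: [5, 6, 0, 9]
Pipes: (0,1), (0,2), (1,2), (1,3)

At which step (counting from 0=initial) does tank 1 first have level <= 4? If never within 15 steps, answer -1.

Step 1: flows [1->0,0->2,1->2,3->1] -> levels [5 5 2 8]
Step 2: flows [0=1,0->2,1->2,3->1] -> levels [4 5 4 7]
Step 3: flows [1->0,0=2,1->2,3->1] -> levels [5 4 5 6]
Tank 1 first reaches <=4 at step 3

Answer: 3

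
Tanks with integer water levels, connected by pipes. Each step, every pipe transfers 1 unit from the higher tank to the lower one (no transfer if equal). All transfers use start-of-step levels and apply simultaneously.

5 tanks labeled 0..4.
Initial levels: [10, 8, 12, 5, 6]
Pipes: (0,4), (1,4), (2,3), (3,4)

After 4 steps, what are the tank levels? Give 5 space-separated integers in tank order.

Answer: 7 7 9 8 10

Derivation:
Step 1: flows [0->4,1->4,2->3,4->3] -> levels [9 7 11 7 7]
Step 2: flows [0->4,1=4,2->3,3=4] -> levels [8 7 10 8 8]
Step 3: flows [0=4,4->1,2->3,3=4] -> levels [8 8 9 9 7]
Step 4: flows [0->4,1->4,2=3,3->4] -> levels [7 7 9 8 10]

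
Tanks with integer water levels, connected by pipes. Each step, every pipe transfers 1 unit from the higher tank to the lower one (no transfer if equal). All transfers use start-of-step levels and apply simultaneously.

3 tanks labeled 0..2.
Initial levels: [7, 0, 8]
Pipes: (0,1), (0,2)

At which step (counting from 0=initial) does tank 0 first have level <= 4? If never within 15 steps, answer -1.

Answer: -1

Derivation:
Step 1: flows [0->1,2->0] -> levels [7 1 7]
Step 2: flows [0->1,0=2] -> levels [6 2 7]
Step 3: flows [0->1,2->0] -> levels [6 3 6]
Step 4: flows [0->1,0=2] -> levels [5 4 6]
Step 5: flows [0->1,2->0] -> levels [5 5 5]
Step 6: flows [0=1,0=2] -> levels [5 5 5]
  -> stable; tank 0 stays at 5 > 4
Tank 0 never reaches <=4 within 15 steps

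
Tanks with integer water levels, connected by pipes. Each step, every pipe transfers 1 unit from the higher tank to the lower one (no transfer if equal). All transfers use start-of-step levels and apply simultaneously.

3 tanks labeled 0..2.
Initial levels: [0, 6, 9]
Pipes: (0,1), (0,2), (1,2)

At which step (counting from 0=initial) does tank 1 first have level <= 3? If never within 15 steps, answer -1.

Step 1: flows [1->0,2->0,2->1] -> levels [2 6 7]
Step 2: flows [1->0,2->0,2->1] -> levels [4 6 5]
Step 3: flows [1->0,2->0,1->2] -> levels [6 4 5]
Step 4: flows [0->1,0->2,2->1] -> levels [4 6 5]
  -> period-2 cycle (repeats step 2); tank 1 never drops to <=3
Tank 1 never reaches <=3 within 15 steps

Answer: -1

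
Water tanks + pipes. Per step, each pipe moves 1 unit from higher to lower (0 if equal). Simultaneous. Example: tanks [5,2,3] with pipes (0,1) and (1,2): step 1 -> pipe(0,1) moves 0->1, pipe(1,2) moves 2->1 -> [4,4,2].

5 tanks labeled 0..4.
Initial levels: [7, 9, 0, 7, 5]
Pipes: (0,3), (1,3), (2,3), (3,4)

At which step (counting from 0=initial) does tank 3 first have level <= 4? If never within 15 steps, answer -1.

Answer: 3

Derivation:
Step 1: flows [0=3,1->3,3->2,3->4] -> levels [7 8 1 6 6]
Step 2: flows [0->3,1->3,3->2,3=4] -> levels [6 7 2 7 6]
Step 3: flows [3->0,1=3,3->2,3->4] -> levels [7 7 3 4 7]
Tank 3 first reaches <=4 at step 3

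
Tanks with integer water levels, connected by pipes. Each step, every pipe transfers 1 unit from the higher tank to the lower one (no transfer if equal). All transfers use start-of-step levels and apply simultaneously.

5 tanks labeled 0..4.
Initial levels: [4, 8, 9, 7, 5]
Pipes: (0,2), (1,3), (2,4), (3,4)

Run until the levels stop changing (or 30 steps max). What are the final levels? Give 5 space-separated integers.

Step 1: flows [2->0,1->3,2->4,3->4] -> levels [5 7 7 7 7]
Step 2: flows [2->0,1=3,2=4,3=4] -> levels [6 7 6 7 7]
Step 3: flows [0=2,1=3,4->2,3=4] -> levels [6 7 7 7 6]
Step 4: flows [2->0,1=3,2->4,3->4] -> levels [7 7 5 6 8]
Step 5: flows [0->2,1->3,4->2,4->3] -> levels [6 6 7 8 6]
Step 6: flows [2->0,3->1,2->4,3->4] -> levels [7 7 5 6 8]
  -> period-2 cycle: step 6 state = step 4 state; never stabilizes
  -> state at step 30: (30-4) mod 2 = 0, same as step 4 -> [7 7 5 6 8]

Answer: 7 7 5 6 8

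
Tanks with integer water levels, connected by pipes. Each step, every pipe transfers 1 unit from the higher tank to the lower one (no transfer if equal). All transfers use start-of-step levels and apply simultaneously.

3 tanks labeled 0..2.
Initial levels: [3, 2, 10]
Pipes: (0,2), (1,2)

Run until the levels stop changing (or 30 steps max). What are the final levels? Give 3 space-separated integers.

Answer: 5 4 6

Derivation:
Step 1: flows [2->0,2->1] -> levels [4 3 8]
Step 2: flows [2->0,2->1] -> levels [5 4 6]
Step 3: flows [2->0,2->1] -> levels [6 5 4]
Step 4: flows [0->2,1->2] -> levels [5 4 6]
  -> period-2 cycle: step 4 state = step 2 state; never stabilizes
  -> state at step 30: (30-2) mod 2 = 0, same as step 2 -> [5 4 6]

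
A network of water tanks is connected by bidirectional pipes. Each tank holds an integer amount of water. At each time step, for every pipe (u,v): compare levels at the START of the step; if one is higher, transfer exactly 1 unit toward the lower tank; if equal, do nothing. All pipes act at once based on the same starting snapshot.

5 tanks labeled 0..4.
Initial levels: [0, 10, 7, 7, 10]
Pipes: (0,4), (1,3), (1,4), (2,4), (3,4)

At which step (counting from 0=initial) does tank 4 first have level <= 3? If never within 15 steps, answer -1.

Answer: -1

Derivation:
Step 1: flows [4->0,1->3,1=4,4->2,4->3] -> levels [1 9 8 9 7]
Step 2: flows [4->0,1=3,1->4,2->4,3->4] -> levels [2 8 7 8 9]
Step 3: flows [4->0,1=3,4->1,4->2,4->3] -> levels [3 9 8 9 5]
Step 4: flows [4->0,1=3,1->4,2->4,3->4] -> levels [4 8 7 8 7]
Step 5: flows [4->0,1=3,1->4,2=4,3->4] -> levels [5 7 7 7 8]
Step 6: flows [4->0,1=3,4->1,4->2,4->3] -> levels [6 8 8 8 4]
Step 7: flows [0->4,1=3,1->4,2->4,3->4] -> levels [5 7 7 7 8]
  -> period-2 cycle (repeats step 5); tank 4 never drops to <=3
Tank 4 never reaches <=3 within 15 steps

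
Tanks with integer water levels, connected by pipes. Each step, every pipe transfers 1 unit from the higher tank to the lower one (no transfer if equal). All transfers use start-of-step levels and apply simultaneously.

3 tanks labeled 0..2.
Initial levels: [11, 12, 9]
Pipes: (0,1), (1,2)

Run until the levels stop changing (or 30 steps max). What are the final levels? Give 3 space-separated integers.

Step 1: flows [1->0,1->2] -> levels [12 10 10]
Step 2: flows [0->1,1=2] -> levels [11 11 10]
Step 3: flows [0=1,1->2] -> levels [11 10 11]
Step 4: flows [0->1,2->1] -> levels [10 12 10]
Step 5: flows [1->0,1->2] -> levels [11 10 11]
  -> period-2 cycle: step 5 state = step 3 state; never stabilizes
  -> state at step 30: (30-3) mod 2 = 1, same as step 4 -> [10 12 10]

Answer: 10 12 10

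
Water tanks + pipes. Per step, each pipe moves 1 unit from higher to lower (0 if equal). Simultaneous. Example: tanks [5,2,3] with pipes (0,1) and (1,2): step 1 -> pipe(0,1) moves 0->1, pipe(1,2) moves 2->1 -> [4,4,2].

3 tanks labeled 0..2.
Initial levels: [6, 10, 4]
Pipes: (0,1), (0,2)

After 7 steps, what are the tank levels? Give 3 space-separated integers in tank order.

Step 1: flows [1->0,0->2] -> levels [6 9 5]
Step 2: flows [1->0,0->2] -> levels [6 8 6]
Step 3: flows [1->0,0=2] -> levels [7 7 6]
Step 4: flows [0=1,0->2] -> levels [6 7 7]
Step 5: flows [1->0,2->0] -> levels [8 6 6]
Step 6: flows [0->1,0->2] -> levels [6 7 7]
  -> period-2 cycle: step 6 state = step 4 state
  -> state at step 7: (7-4) mod 2 = 1, same as step 5 -> [8 6 6]

Answer: 8 6 6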